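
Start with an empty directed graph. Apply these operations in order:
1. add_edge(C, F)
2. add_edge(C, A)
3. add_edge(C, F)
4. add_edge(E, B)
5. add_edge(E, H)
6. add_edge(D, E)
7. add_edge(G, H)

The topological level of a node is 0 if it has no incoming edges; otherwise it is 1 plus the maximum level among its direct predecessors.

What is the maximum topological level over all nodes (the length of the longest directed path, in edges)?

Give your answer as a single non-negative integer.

Answer: 2

Derivation:
Op 1: add_edge(C, F). Edges now: 1
Op 2: add_edge(C, A). Edges now: 2
Op 3: add_edge(C, F) (duplicate, no change). Edges now: 2
Op 4: add_edge(E, B). Edges now: 3
Op 5: add_edge(E, H). Edges now: 4
Op 6: add_edge(D, E). Edges now: 5
Op 7: add_edge(G, H). Edges now: 6
Compute levels (Kahn BFS):
  sources (in-degree 0): C, D, G
  process C: level=0
    C->A: in-degree(A)=0, level(A)=1, enqueue
    C->F: in-degree(F)=0, level(F)=1, enqueue
  process D: level=0
    D->E: in-degree(E)=0, level(E)=1, enqueue
  process G: level=0
    G->H: in-degree(H)=1, level(H)>=1
  process A: level=1
  process F: level=1
  process E: level=1
    E->B: in-degree(B)=0, level(B)=2, enqueue
    E->H: in-degree(H)=0, level(H)=2, enqueue
  process B: level=2
  process H: level=2
All levels: A:1, B:2, C:0, D:0, E:1, F:1, G:0, H:2
max level = 2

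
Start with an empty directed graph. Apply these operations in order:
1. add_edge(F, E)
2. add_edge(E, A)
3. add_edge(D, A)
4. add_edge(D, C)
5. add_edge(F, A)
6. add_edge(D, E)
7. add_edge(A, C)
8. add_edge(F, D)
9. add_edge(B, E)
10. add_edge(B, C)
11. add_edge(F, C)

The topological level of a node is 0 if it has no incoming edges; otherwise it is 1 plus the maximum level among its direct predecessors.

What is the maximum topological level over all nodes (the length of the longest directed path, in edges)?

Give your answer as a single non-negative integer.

Answer: 4

Derivation:
Op 1: add_edge(F, E). Edges now: 1
Op 2: add_edge(E, A). Edges now: 2
Op 3: add_edge(D, A). Edges now: 3
Op 4: add_edge(D, C). Edges now: 4
Op 5: add_edge(F, A). Edges now: 5
Op 6: add_edge(D, E). Edges now: 6
Op 7: add_edge(A, C). Edges now: 7
Op 8: add_edge(F, D). Edges now: 8
Op 9: add_edge(B, E). Edges now: 9
Op 10: add_edge(B, C). Edges now: 10
Op 11: add_edge(F, C). Edges now: 11
Compute levels (Kahn BFS):
  sources (in-degree 0): B, F
  process B: level=0
    B->C: in-degree(C)=3, level(C)>=1
    B->E: in-degree(E)=2, level(E)>=1
  process F: level=0
    F->A: in-degree(A)=2, level(A)>=1
    F->C: in-degree(C)=2, level(C)>=1
    F->D: in-degree(D)=0, level(D)=1, enqueue
    F->E: in-degree(E)=1, level(E)>=1
  process D: level=1
    D->A: in-degree(A)=1, level(A)>=2
    D->C: in-degree(C)=1, level(C)>=2
    D->E: in-degree(E)=0, level(E)=2, enqueue
  process E: level=2
    E->A: in-degree(A)=0, level(A)=3, enqueue
  process A: level=3
    A->C: in-degree(C)=0, level(C)=4, enqueue
  process C: level=4
All levels: A:3, B:0, C:4, D:1, E:2, F:0
max level = 4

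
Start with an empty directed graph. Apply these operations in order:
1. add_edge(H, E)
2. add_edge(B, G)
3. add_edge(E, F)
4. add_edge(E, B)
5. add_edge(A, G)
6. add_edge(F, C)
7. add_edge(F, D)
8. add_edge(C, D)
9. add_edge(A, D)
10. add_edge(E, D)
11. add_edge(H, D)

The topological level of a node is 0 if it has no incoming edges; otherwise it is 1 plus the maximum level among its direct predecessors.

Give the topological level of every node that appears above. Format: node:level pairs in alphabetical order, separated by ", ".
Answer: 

Answer: A:0, B:2, C:3, D:4, E:1, F:2, G:3, H:0

Derivation:
Op 1: add_edge(H, E). Edges now: 1
Op 2: add_edge(B, G). Edges now: 2
Op 3: add_edge(E, F). Edges now: 3
Op 4: add_edge(E, B). Edges now: 4
Op 5: add_edge(A, G). Edges now: 5
Op 6: add_edge(F, C). Edges now: 6
Op 7: add_edge(F, D). Edges now: 7
Op 8: add_edge(C, D). Edges now: 8
Op 9: add_edge(A, D). Edges now: 9
Op 10: add_edge(E, D). Edges now: 10
Op 11: add_edge(H, D). Edges now: 11
Compute levels (Kahn BFS):
  sources (in-degree 0): A, H
  process A: level=0
    A->D: in-degree(D)=4, level(D)>=1
    A->G: in-degree(G)=1, level(G)>=1
  process H: level=0
    H->D: in-degree(D)=3, level(D)>=1
    H->E: in-degree(E)=0, level(E)=1, enqueue
  process E: level=1
    E->B: in-degree(B)=0, level(B)=2, enqueue
    E->D: in-degree(D)=2, level(D)>=2
    E->F: in-degree(F)=0, level(F)=2, enqueue
  process B: level=2
    B->G: in-degree(G)=0, level(G)=3, enqueue
  process F: level=2
    F->C: in-degree(C)=0, level(C)=3, enqueue
    F->D: in-degree(D)=1, level(D)>=3
  process G: level=3
  process C: level=3
    C->D: in-degree(D)=0, level(D)=4, enqueue
  process D: level=4
All levels: A:0, B:2, C:3, D:4, E:1, F:2, G:3, H:0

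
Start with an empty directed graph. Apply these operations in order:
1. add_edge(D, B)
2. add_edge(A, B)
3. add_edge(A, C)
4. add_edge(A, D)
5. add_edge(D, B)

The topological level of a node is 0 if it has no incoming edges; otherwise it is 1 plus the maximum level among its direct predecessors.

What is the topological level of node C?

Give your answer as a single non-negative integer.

Op 1: add_edge(D, B). Edges now: 1
Op 2: add_edge(A, B). Edges now: 2
Op 3: add_edge(A, C). Edges now: 3
Op 4: add_edge(A, D). Edges now: 4
Op 5: add_edge(D, B) (duplicate, no change). Edges now: 4
Compute levels (Kahn BFS):
  sources (in-degree 0): A
  process A: level=0
    A->B: in-degree(B)=1, level(B)>=1
    A->C: in-degree(C)=0, level(C)=1, enqueue
    A->D: in-degree(D)=0, level(D)=1, enqueue
  process C: level=1
  process D: level=1
    D->B: in-degree(B)=0, level(B)=2, enqueue
  process B: level=2
All levels: A:0, B:2, C:1, D:1
level(C) = 1

Answer: 1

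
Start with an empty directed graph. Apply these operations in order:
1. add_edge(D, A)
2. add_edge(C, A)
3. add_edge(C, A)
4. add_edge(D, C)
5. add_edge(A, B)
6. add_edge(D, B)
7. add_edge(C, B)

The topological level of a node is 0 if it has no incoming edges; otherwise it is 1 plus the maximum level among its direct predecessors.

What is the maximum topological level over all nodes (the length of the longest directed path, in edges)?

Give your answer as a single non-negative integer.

Op 1: add_edge(D, A). Edges now: 1
Op 2: add_edge(C, A). Edges now: 2
Op 3: add_edge(C, A) (duplicate, no change). Edges now: 2
Op 4: add_edge(D, C). Edges now: 3
Op 5: add_edge(A, B). Edges now: 4
Op 6: add_edge(D, B). Edges now: 5
Op 7: add_edge(C, B). Edges now: 6
Compute levels (Kahn BFS):
  sources (in-degree 0): D
  process D: level=0
    D->A: in-degree(A)=1, level(A)>=1
    D->B: in-degree(B)=2, level(B)>=1
    D->C: in-degree(C)=0, level(C)=1, enqueue
  process C: level=1
    C->A: in-degree(A)=0, level(A)=2, enqueue
    C->B: in-degree(B)=1, level(B)>=2
  process A: level=2
    A->B: in-degree(B)=0, level(B)=3, enqueue
  process B: level=3
All levels: A:2, B:3, C:1, D:0
max level = 3

Answer: 3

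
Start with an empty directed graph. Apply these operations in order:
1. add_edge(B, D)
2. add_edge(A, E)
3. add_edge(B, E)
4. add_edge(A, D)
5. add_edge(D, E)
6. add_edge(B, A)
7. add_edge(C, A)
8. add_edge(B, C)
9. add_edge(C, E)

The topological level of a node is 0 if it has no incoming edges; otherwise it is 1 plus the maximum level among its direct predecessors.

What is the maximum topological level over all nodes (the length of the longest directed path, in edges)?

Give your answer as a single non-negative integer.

Op 1: add_edge(B, D). Edges now: 1
Op 2: add_edge(A, E). Edges now: 2
Op 3: add_edge(B, E). Edges now: 3
Op 4: add_edge(A, D). Edges now: 4
Op 5: add_edge(D, E). Edges now: 5
Op 6: add_edge(B, A). Edges now: 6
Op 7: add_edge(C, A). Edges now: 7
Op 8: add_edge(B, C). Edges now: 8
Op 9: add_edge(C, E). Edges now: 9
Compute levels (Kahn BFS):
  sources (in-degree 0): B
  process B: level=0
    B->A: in-degree(A)=1, level(A)>=1
    B->C: in-degree(C)=0, level(C)=1, enqueue
    B->D: in-degree(D)=1, level(D)>=1
    B->E: in-degree(E)=3, level(E)>=1
  process C: level=1
    C->A: in-degree(A)=0, level(A)=2, enqueue
    C->E: in-degree(E)=2, level(E)>=2
  process A: level=2
    A->D: in-degree(D)=0, level(D)=3, enqueue
    A->E: in-degree(E)=1, level(E)>=3
  process D: level=3
    D->E: in-degree(E)=0, level(E)=4, enqueue
  process E: level=4
All levels: A:2, B:0, C:1, D:3, E:4
max level = 4

Answer: 4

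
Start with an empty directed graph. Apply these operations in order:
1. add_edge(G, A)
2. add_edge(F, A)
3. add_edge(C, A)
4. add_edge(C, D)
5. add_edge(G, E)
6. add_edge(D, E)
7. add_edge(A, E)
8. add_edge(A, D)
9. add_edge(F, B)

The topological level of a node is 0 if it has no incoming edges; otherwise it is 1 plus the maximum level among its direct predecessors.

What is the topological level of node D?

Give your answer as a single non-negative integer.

Answer: 2

Derivation:
Op 1: add_edge(G, A). Edges now: 1
Op 2: add_edge(F, A). Edges now: 2
Op 3: add_edge(C, A). Edges now: 3
Op 4: add_edge(C, D). Edges now: 4
Op 5: add_edge(G, E). Edges now: 5
Op 6: add_edge(D, E). Edges now: 6
Op 7: add_edge(A, E). Edges now: 7
Op 8: add_edge(A, D). Edges now: 8
Op 9: add_edge(F, B). Edges now: 9
Compute levels (Kahn BFS):
  sources (in-degree 0): C, F, G
  process C: level=0
    C->A: in-degree(A)=2, level(A)>=1
    C->D: in-degree(D)=1, level(D)>=1
  process F: level=0
    F->A: in-degree(A)=1, level(A)>=1
    F->B: in-degree(B)=0, level(B)=1, enqueue
  process G: level=0
    G->A: in-degree(A)=0, level(A)=1, enqueue
    G->E: in-degree(E)=2, level(E)>=1
  process B: level=1
  process A: level=1
    A->D: in-degree(D)=0, level(D)=2, enqueue
    A->E: in-degree(E)=1, level(E)>=2
  process D: level=2
    D->E: in-degree(E)=0, level(E)=3, enqueue
  process E: level=3
All levels: A:1, B:1, C:0, D:2, E:3, F:0, G:0
level(D) = 2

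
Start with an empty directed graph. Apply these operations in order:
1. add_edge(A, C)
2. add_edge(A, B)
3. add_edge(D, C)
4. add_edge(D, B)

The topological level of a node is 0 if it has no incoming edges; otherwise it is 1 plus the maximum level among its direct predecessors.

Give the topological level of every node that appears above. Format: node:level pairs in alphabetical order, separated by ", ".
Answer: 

Op 1: add_edge(A, C). Edges now: 1
Op 2: add_edge(A, B). Edges now: 2
Op 3: add_edge(D, C). Edges now: 3
Op 4: add_edge(D, B). Edges now: 4
Compute levels (Kahn BFS):
  sources (in-degree 0): A, D
  process A: level=0
    A->B: in-degree(B)=1, level(B)>=1
    A->C: in-degree(C)=1, level(C)>=1
  process D: level=0
    D->B: in-degree(B)=0, level(B)=1, enqueue
    D->C: in-degree(C)=0, level(C)=1, enqueue
  process B: level=1
  process C: level=1
All levels: A:0, B:1, C:1, D:0

Answer: A:0, B:1, C:1, D:0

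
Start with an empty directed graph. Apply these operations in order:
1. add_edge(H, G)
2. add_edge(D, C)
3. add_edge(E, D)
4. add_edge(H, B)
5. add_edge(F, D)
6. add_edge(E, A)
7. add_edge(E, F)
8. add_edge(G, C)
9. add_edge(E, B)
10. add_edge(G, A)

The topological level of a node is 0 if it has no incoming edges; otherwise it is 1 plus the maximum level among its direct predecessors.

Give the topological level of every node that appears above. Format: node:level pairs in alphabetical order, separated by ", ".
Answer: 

Op 1: add_edge(H, G). Edges now: 1
Op 2: add_edge(D, C). Edges now: 2
Op 3: add_edge(E, D). Edges now: 3
Op 4: add_edge(H, B). Edges now: 4
Op 5: add_edge(F, D). Edges now: 5
Op 6: add_edge(E, A). Edges now: 6
Op 7: add_edge(E, F). Edges now: 7
Op 8: add_edge(G, C). Edges now: 8
Op 9: add_edge(E, B). Edges now: 9
Op 10: add_edge(G, A). Edges now: 10
Compute levels (Kahn BFS):
  sources (in-degree 0): E, H
  process E: level=0
    E->A: in-degree(A)=1, level(A)>=1
    E->B: in-degree(B)=1, level(B)>=1
    E->D: in-degree(D)=1, level(D)>=1
    E->F: in-degree(F)=0, level(F)=1, enqueue
  process H: level=0
    H->B: in-degree(B)=0, level(B)=1, enqueue
    H->G: in-degree(G)=0, level(G)=1, enqueue
  process F: level=1
    F->D: in-degree(D)=0, level(D)=2, enqueue
  process B: level=1
  process G: level=1
    G->A: in-degree(A)=0, level(A)=2, enqueue
    G->C: in-degree(C)=1, level(C)>=2
  process D: level=2
    D->C: in-degree(C)=0, level(C)=3, enqueue
  process A: level=2
  process C: level=3
All levels: A:2, B:1, C:3, D:2, E:0, F:1, G:1, H:0

Answer: A:2, B:1, C:3, D:2, E:0, F:1, G:1, H:0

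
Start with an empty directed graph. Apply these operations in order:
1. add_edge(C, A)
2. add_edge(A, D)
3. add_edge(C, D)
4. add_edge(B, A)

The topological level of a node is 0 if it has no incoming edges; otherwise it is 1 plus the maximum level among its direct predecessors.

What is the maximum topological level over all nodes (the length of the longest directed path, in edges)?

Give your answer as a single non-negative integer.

Answer: 2

Derivation:
Op 1: add_edge(C, A). Edges now: 1
Op 2: add_edge(A, D). Edges now: 2
Op 3: add_edge(C, D). Edges now: 3
Op 4: add_edge(B, A). Edges now: 4
Compute levels (Kahn BFS):
  sources (in-degree 0): B, C
  process B: level=0
    B->A: in-degree(A)=1, level(A)>=1
  process C: level=0
    C->A: in-degree(A)=0, level(A)=1, enqueue
    C->D: in-degree(D)=1, level(D)>=1
  process A: level=1
    A->D: in-degree(D)=0, level(D)=2, enqueue
  process D: level=2
All levels: A:1, B:0, C:0, D:2
max level = 2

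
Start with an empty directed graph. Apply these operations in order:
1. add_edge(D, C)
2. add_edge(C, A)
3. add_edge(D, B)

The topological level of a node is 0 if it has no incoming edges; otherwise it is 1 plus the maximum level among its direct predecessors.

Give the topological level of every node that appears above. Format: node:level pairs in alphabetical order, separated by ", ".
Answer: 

Answer: A:2, B:1, C:1, D:0

Derivation:
Op 1: add_edge(D, C). Edges now: 1
Op 2: add_edge(C, A). Edges now: 2
Op 3: add_edge(D, B). Edges now: 3
Compute levels (Kahn BFS):
  sources (in-degree 0): D
  process D: level=0
    D->B: in-degree(B)=0, level(B)=1, enqueue
    D->C: in-degree(C)=0, level(C)=1, enqueue
  process B: level=1
  process C: level=1
    C->A: in-degree(A)=0, level(A)=2, enqueue
  process A: level=2
All levels: A:2, B:1, C:1, D:0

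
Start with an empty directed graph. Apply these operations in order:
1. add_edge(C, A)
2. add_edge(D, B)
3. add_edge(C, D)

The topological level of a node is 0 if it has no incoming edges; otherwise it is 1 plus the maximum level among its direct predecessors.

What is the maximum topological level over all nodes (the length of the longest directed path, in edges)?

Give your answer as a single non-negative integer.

Op 1: add_edge(C, A). Edges now: 1
Op 2: add_edge(D, B). Edges now: 2
Op 3: add_edge(C, D). Edges now: 3
Compute levels (Kahn BFS):
  sources (in-degree 0): C
  process C: level=0
    C->A: in-degree(A)=0, level(A)=1, enqueue
    C->D: in-degree(D)=0, level(D)=1, enqueue
  process A: level=1
  process D: level=1
    D->B: in-degree(B)=0, level(B)=2, enqueue
  process B: level=2
All levels: A:1, B:2, C:0, D:1
max level = 2

Answer: 2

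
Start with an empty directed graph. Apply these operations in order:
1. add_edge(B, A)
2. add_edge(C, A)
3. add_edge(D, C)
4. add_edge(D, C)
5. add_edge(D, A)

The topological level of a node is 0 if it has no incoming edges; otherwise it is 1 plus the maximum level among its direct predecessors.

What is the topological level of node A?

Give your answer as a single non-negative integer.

Answer: 2

Derivation:
Op 1: add_edge(B, A). Edges now: 1
Op 2: add_edge(C, A). Edges now: 2
Op 3: add_edge(D, C). Edges now: 3
Op 4: add_edge(D, C) (duplicate, no change). Edges now: 3
Op 5: add_edge(D, A). Edges now: 4
Compute levels (Kahn BFS):
  sources (in-degree 0): B, D
  process B: level=0
    B->A: in-degree(A)=2, level(A)>=1
  process D: level=0
    D->A: in-degree(A)=1, level(A)>=1
    D->C: in-degree(C)=0, level(C)=1, enqueue
  process C: level=1
    C->A: in-degree(A)=0, level(A)=2, enqueue
  process A: level=2
All levels: A:2, B:0, C:1, D:0
level(A) = 2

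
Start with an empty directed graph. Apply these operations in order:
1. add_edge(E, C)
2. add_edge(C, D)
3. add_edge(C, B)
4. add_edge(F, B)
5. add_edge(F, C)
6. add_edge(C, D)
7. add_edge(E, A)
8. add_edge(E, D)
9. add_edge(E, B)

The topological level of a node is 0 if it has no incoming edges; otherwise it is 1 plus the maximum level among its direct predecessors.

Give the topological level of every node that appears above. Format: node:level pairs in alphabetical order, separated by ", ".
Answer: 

Answer: A:1, B:2, C:1, D:2, E:0, F:0

Derivation:
Op 1: add_edge(E, C). Edges now: 1
Op 2: add_edge(C, D). Edges now: 2
Op 3: add_edge(C, B). Edges now: 3
Op 4: add_edge(F, B). Edges now: 4
Op 5: add_edge(F, C). Edges now: 5
Op 6: add_edge(C, D) (duplicate, no change). Edges now: 5
Op 7: add_edge(E, A). Edges now: 6
Op 8: add_edge(E, D). Edges now: 7
Op 9: add_edge(E, B). Edges now: 8
Compute levels (Kahn BFS):
  sources (in-degree 0): E, F
  process E: level=0
    E->A: in-degree(A)=0, level(A)=1, enqueue
    E->B: in-degree(B)=2, level(B)>=1
    E->C: in-degree(C)=1, level(C)>=1
    E->D: in-degree(D)=1, level(D)>=1
  process F: level=0
    F->B: in-degree(B)=1, level(B)>=1
    F->C: in-degree(C)=0, level(C)=1, enqueue
  process A: level=1
  process C: level=1
    C->B: in-degree(B)=0, level(B)=2, enqueue
    C->D: in-degree(D)=0, level(D)=2, enqueue
  process B: level=2
  process D: level=2
All levels: A:1, B:2, C:1, D:2, E:0, F:0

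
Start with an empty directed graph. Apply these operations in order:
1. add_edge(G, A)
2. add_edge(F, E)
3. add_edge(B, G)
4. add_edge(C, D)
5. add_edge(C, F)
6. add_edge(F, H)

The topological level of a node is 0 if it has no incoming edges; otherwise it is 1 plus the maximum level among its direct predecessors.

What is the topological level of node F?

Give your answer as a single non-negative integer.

Answer: 1

Derivation:
Op 1: add_edge(G, A). Edges now: 1
Op 2: add_edge(F, E). Edges now: 2
Op 3: add_edge(B, G). Edges now: 3
Op 4: add_edge(C, D). Edges now: 4
Op 5: add_edge(C, F). Edges now: 5
Op 6: add_edge(F, H). Edges now: 6
Compute levels (Kahn BFS):
  sources (in-degree 0): B, C
  process B: level=0
    B->G: in-degree(G)=0, level(G)=1, enqueue
  process C: level=0
    C->D: in-degree(D)=0, level(D)=1, enqueue
    C->F: in-degree(F)=0, level(F)=1, enqueue
  process G: level=1
    G->A: in-degree(A)=0, level(A)=2, enqueue
  process D: level=1
  process F: level=1
    F->E: in-degree(E)=0, level(E)=2, enqueue
    F->H: in-degree(H)=0, level(H)=2, enqueue
  process A: level=2
  process E: level=2
  process H: level=2
All levels: A:2, B:0, C:0, D:1, E:2, F:1, G:1, H:2
level(F) = 1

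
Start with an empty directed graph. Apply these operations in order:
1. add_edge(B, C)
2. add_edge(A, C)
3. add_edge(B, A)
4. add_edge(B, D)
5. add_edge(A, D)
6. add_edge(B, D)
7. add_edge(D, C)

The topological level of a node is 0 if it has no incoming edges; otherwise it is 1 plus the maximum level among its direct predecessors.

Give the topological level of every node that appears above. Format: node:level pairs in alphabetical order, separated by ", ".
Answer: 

Answer: A:1, B:0, C:3, D:2

Derivation:
Op 1: add_edge(B, C). Edges now: 1
Op 2: add_edge(A, C). Edges now: 2
Op 3: add_edge(B, A). Edges now: 3
Op 4: add_edge(B, D). Edges now: 4
Op 5: add_edge(A, D). Edges now: 5
Op 6: add_edge(B, D) (duplicate, no change). Edges now: 5
Op 7: add_edge(D, C). Edges now: 6
Compute levels (Kahn BFS):
  sources (in-degree 0): B
  process B: level=0
    B->A: in-degree(A)=0, level(A)=1, enqueue
    B->C: in-degree(C)=2, level(C)>=1
    B->D: in-degree(D)=1, level(D)>=1
  process A: level=1
    A->C: in-degree(C)=1, level(C)>=2
    A->D: in-degree(D)=0, level(D)=2, enqueue
  process D: level=2
    D->C: in-degree(C)=0, level(C)=3, enqueue
  process C: level=3
All levels: A:1, B:0, C:3, D:2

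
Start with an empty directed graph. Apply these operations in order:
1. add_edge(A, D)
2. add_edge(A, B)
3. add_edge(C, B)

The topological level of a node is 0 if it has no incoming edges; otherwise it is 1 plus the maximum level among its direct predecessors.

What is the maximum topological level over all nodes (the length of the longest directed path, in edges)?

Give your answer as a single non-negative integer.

Answer: 1

Derivation:
Op 1: add_edge(A, D). Edges now: 1
Op 2: add_edge(A, B). Edges now: 2
Op 3: add_edge(C, B). Edges now: 3
Compute levels (Kahn BFS):
  sources (in-degree 0): A, C
  process A: level=0
    A->B: in-degree(B)=1, level(B)>=1
    A->D: in-degree(D)=0, level(D)=1, enqueue
  process C: level=0
    C->B: in-degree(B)=0, level(B)=1, enqueue
  process D: level=1
  process B: level=1
All levels: A:0, B:1, C:0, D:1
max level = 1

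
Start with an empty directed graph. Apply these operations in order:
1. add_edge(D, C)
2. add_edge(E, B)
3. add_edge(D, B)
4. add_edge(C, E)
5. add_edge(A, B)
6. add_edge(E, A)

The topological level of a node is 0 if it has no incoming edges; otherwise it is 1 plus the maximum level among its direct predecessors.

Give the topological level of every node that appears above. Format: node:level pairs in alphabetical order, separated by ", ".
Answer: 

Op 1: add_edge(D, C). Edges now: 1
Op 2: add_edge(E, B). Edges now: 2
Op 3: add_edge(D, B). Edges now: 3
Op 4: add_edge(C, E). Edges now: 4
Op 5: add_edge(A, B). Edges now: 5
Op 6: add_edge(E, A). Edges now: 6
Compute levels (Kahn BFS):
  sources (in-degree 0): D
  process D: level=0
    D->B: in-degree(B)=2, level(B)>=1
    D->C: in-degree(C)=0, level(C)=1, enqueue
  process C: level=1
    C->E: in-degree(E)=0, level(E)=2, enqueue
  process E: level=2
    E->A: in-degree(A)=0, level(A)=3, enqueue
    E->B: in-degree(B)=1, level(B)>=3
  process A: level=3
    A->B: in-degree(B)=0, level(B)=4, enqueue
  process B: level=4
All levels: A:3, B:4, C:1, D:0, E:2

Answer: A:3, B:4, C:1, D:0, E:2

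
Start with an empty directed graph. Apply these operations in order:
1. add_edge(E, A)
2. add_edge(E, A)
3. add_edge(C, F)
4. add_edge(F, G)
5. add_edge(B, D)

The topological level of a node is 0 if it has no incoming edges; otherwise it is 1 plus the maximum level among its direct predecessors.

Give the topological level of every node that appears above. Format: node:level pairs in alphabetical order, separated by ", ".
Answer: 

Answer: A:1, B:0, C:0, D:1, E:0, F:1, G:2

Derivation:
Op 1: add_edge(E, A). Edges now: 1
Op 2: add_edge(E, A) (duplicate, no change). Edges now: 1
Op 3: add_edge(C, F). Edges now: 2
Op 4: add_edge(F, G). Edges now: 3
Op 5: add_edge(B, D). Edges now: 4
Compute levels (Kahn BFS):
  sources (in-degree 0): B, C, E
  process B: level=0
    B->D: in-degree(D)=0, level(D)=1, enqueue
  process C: level=0
    C->F: in-degree(F)=0, level(F)=1, enqueue
  process E: level=0
    E->A: in-degree(A)=0, level(A)=1, enqueue
  process D: level=1
  process F: level=1
    F->G: in-degree(G)=0, level(G)=2, enqueue
  process A: level=1
  process G: level=2
All levels: A:1, B:0, C:0, D:1, E:0, F:1, G:2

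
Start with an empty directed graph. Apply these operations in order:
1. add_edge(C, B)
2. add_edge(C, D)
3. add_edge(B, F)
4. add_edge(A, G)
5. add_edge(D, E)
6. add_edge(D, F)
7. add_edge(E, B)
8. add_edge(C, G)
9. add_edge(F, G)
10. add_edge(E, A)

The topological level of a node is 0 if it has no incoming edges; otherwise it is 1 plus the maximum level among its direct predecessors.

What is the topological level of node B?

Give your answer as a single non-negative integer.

Answer: 3

Derivation:
Op 1: add_edge(C, B). Edges now: 1
Op 2: add_edge(C, D). Edges now: 2
Op 3: add_edge(B, F). Edges now: 3
Op 4: add_edge(A, G). Edges now: 4
Op 5: add_edge(D, E). Edges now: 5
Op 6: add_edge(D, F). Edges now: 6
Op 7: add_edge(E, B). Edges now: 7
Op 8: add_edge(C, G). Edges now: 8
Op 9: add_edge(F, G). Edges now: 9
Op 10: add_edge(E, A). Edges now: 10
Compute levels (Kahn BFS):
  sources (in-degree 0): C
  process C: level=0
    C->B: in-degree(B)=1, level(B)>=1
    C->D: in-degree(D)=0, level(D)=1, enqueue
    C->G: in-degree(G)=2, level(G)>=1
  process D: level=1
    D->E: in-degree(E)=0, level(E)=2, enqueue
    D->F: in-degree(F)=1, level(F)>=2
  process E: level=2
    E->A: in-degree(A)=0, level(A)=3, enqueue
    E->B: in-degree(B)=0, level(B)=3, enqueue
  process A: level=3
    A->G: in-degree(G)=1, level(G)>=4
  process B: level=3
    B->F: in-degree(F)=0, level(F)=4, enqueue
  process F: level=4
    F->G: in-degree(G)=0, level(G)=5, enqueue
  process G: level=5
All levels: A:3, B:3, C:0, D:1, E:2, F:4, G:5
level(B) = 3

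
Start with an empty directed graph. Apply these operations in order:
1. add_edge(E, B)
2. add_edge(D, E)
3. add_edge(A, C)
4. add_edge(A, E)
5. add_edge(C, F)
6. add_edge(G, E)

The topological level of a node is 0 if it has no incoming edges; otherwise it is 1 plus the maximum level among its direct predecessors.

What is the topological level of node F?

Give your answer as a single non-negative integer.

Op 1: add_edge(E, B). Edges now: 1
Op 2: add_edge(D, E). Edges now: 2
Op 3: add_edge(A, C). Edges now: 3
Op 4: add_edge(A, E). Edges now: 4
Op 5: add_edge(C, F). Edges now: 5
Op 6: add_edge(G, E). Edges now: 6
Compute levels (Kahn BFS):
  sources (in-degree 0): A, D, G
  process A: level=0
    A->C: in-degree(C)=0, level(C)=1, enqueue
    A->E: in-degree(E)=2, level(E)>=1
  process D: level=0
    D->E: in-degree(E)=1, level(E)>=1
  process G: level=0
    G->E: in-degree(E)=0, level(E)=1, enqueue
  process C: level=1
    C->F: in-degree(F)=0, level(F)=2, enqueue
  process E: level=1
    E->B: in-degree(B)=0, level(B)=2, enqueue
  process F: level=2
  process B: level=2
All levels: A:0, B:2, C:1, D:0, E:1, F:2, G:0
level(F) = 2

Answer: 2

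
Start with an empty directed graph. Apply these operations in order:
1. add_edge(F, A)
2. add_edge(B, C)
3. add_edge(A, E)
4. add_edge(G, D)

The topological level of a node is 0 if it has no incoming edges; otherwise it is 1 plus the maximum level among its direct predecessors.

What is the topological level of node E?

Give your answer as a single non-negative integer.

Op 1: add_edge(F, A). Edges now: 1
Op 2: add_edge(B, C). Edges now: 2
Op 3: add_edge(A, E). Edges now: 3
Op 4: add_edge(G, D). Edges now: 4
Compute levels (Kahn BFS):
  sources (in-degree 0): B, F, G
  process B: level=0
    B->C: in-degree(C)=0, level(C)=1, enqueue
  process F: level=0
    F->A: in-degree(A)=0, level(A)=1, enqueue
  process G: level=0
    G->D: in-degree(D)=0, level(D)=1, enqueue
  process C: level=1
  process A: level=1
    A->E: in-degree(E)=0, level(E)=2, enqueue
  process D: level=1
  process E: level=2
All levels: A:1, B:0, C:1, D:1, E:2, F:0, G:0
level(E) = 2

Answer: 2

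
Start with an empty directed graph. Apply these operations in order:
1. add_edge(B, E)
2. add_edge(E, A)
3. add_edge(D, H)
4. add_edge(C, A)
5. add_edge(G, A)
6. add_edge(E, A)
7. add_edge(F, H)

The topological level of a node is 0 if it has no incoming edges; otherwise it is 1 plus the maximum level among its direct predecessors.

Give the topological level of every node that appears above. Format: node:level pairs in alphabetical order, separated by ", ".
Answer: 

Answer: A:2, B:0, C:0, D:0, E:1, F:0, G:0, H:1

Derivation:
Op 1: add_edge(B, E). Edges now: 1
Op 2: add_edge(E, A). Edges now: 2
Op 3: add_edge(D, H). Edges now: 3
Op 4: add_edge(C, A). Edges now: 4
Op 5: add_edge(G, A). Edges now: 5
Op 6: add_edge(E, A) (duplicate, no change). Edges now: 5
Op 7: add_edge(F, H). Edges now: 6
Compute levels (Kahn BFS):
  sources (in-degree 0): B, C, D, F, G
  process B: level=0
    B->E: in-degree(E)=0, level(E)=1, enqueue
  process C: level=0
    C->A: in-degree(A)=2, level(A)>=1
  process D: level=0
    D->H: in-degree(H)=1, level(H)>=1
  process F: level=0
    F->H: in-degree(H)=0, level(H)=1, enqueue
  process G: level=0
    G->A: in-degree(A)=1, level(A)>=1
  process E: level=1
    E->A: in-degree(A)=0, level(A)=2, enqueue
  process H: level=1
  process A: level=2
All levels: A:2, B:0, C:0, D:0, E:1, F:0, G:0, H:1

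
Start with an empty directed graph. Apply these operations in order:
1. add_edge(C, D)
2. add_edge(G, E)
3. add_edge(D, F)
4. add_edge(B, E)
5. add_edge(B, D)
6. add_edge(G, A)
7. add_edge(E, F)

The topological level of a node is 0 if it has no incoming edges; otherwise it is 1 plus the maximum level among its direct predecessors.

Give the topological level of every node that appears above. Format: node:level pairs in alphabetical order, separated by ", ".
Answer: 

Answer: A:1, B:0, C:0, D:1, E:1, F:2, G:0

Derivation:
Op 1: add_edge(C, D). Edges now: 1
Op 2: add_edge(G, E). Edges now: 2
Op 3: add_edge(D, F). Edges now: 3
Op 4: add_edge(B, E). Edges now: 4
Op 5: add_edge(B, D). Edges now: 5
Op 6: add_edge(G, A). Edges now: 6
Op 7: add_edge(E, F). Edges now: 7
Compute levels (Kahn BFS):
  sources (in-degree 0): B, C, G
  process B: level=0
    B->D: in-degree(D)=1, level(D)>=1
    B->E: in-degree(E)=1, level(E)>=1
  process C: level=0
    C->D: in-degree(D)=0, level(D)=1, enqueue
  process G: level=0
    G->A: in-degree(A)=0, level(A)=1, enqueue
    G->E: in-degree(E)=0, level(E)=1, enqueue
  process D: level=1
    D->F: in-degree(F)=1, level(F)>=2
  process A: level=1
  process E: level=1
    E->F: in-degree(F)=0, level(F)=2, enqueue
  process F: level=2
All levels: A:1, B:0, C:0, D:1, E:1, F:2, G:0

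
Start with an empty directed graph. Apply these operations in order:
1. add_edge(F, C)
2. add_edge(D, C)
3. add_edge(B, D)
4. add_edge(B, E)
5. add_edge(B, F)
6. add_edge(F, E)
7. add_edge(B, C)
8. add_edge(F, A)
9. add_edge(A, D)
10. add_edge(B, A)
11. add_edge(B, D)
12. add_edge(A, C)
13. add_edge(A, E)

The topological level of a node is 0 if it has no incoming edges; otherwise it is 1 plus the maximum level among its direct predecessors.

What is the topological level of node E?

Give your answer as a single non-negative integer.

Op 1: add_edge(F, C). Edges now: 1
Op 2: add_edge(D, C). Edges now: 2
Op 3: add_edge(B, D). Edges now: 3
Op 4: add_edge(B, E). Edges now: 4
Op 5: add_edge(B, F). Edges now: 5
Op 6: add_edge(F, E). Edges now: 6
Op 7: add_edge(B, C). Edges now: 7
Op 8: add_edge(F, A). Edges now: 8
Op 9: add_edge(A, D). Edges now: 9
Op 10: add_edge(B, A). Edges now: 10
Op 11: add_edge(B, D) (duplicate, no change). Edges now: 10
Op 12: add_edge(A, C). Edges now: 11
Op 13: add_edge(A, E). Edges now: 12
Compute levels (Kahn BFS):
  sources (in-degree 0): B
  process B: level=0
    B->A: in-degree(A)=1, level(A)>=1
    B->C: in-degree(C)=3, level(C)>=1
    B->D: in-degree(D)=1, level(D)>=1
    B->E: in-degree(E)=2, level(E)>=1
    B->F: in-degree(F)=0, level(F)=1, enqueue
  process F: level=1
    F->A: in-degree(A)=0, level(A)=2, enqueue
    F->C: in-degree(C)=2, level(C)>=2
    F->E: in-degree(E)=1, level(E)>=2
  process A: level=2
    A->C: in-degree(C)=1, level(C)>=3
    A->D: in-degree(D)=0, level(D)=3, enqueue
    A->E: in-degree(E)=0, level(E)=3, enqueue
  process D: level=3
    D->C: in-degree(C)=0, level(C)=4, enqueue
  process E: level=3
  process C: level=4
All levels: A:2, B:0, C:4, D:3, E:3, F:1
level(E) = 3

Answer: 3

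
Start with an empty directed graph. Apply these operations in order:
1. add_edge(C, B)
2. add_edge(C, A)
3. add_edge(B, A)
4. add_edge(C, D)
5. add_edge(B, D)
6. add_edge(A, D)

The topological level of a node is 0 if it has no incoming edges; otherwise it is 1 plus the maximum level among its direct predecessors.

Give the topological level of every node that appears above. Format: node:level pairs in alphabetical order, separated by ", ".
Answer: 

Answer: A:2, B:1, C:0, D:3

Derivation:
Op 1: add_edge(C, B). Edges now: 1
Op 2: add_edge(C, A). Edges now: 2
Op 3: add_edge(B, A). Edges now: 3
Op 4: add_edge(C, D). Edges now: 4
Op 5: add_edge(B, D). Edges now: 5
Op 6: add_edge(A, D). Edges now: 6
Compute levels (Kahn BFS):
  sources (in-degree 0): C
  process C: level=0
    C->A: in-degree(A)=1, level(A)>=1
    C->B: in-degree(B)=0, level(B)=1, enqueue
    C->D: in-degree(D)=2, level(D)>=1
  process B: level=1
    B->A: in-degree(A)=0, level(A)=2, enqueue
    B->D: in-degree(D)=1, level(D)>=2
  process A: level=2
    A->D: in-degree(D)=0, level(D)=3, enqueue
  process D: level=3
All levels: A:2, B:1, C:0, D:3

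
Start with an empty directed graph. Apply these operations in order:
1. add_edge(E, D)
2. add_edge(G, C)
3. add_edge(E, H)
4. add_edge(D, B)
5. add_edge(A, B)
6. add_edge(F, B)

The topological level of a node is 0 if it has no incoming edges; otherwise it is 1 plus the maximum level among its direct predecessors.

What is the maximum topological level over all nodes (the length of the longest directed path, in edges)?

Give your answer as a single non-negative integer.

Op 1: add_edge(E, D). Edges now: 1
Op 2: add_edge(G, C). Edges now: 2
Op 3: add_edge(E, H). Edges now: 3
Op 4: add_edge(D, B). Edges now: 4
Op 5: add_edge(A, B). Edges now: 5
Op 6: add_edge(F, B). Edges now: 6
Compute levels (Kahn BFS):
  sources (in-degree 0): A, E, F, G
  process A: level=0
    A->B: in-degree(B)=2, level(B)>=1
  process E: level=0
    E->D: in-degree(D)=0, level(D)=1, enqueue
    E->H: in-degree(H)=0, level(H)=1, enqueue
  process F: level=0
    F->B: in-degree(B)=1, level(B)>=1
  process G: level=0
    G->C: in-degree(C)=0, level(C)=1, enqueue
  process D: level=1
    D->B: in-degree(B)=0, level(B)=2, enqueue
  process H: level=1
  process C: level=1
  process B: level=2
All levels: A:0, B:2, C:1, D:1, E:0, F:0, G:0, H:1
max level = 2

Answer: 2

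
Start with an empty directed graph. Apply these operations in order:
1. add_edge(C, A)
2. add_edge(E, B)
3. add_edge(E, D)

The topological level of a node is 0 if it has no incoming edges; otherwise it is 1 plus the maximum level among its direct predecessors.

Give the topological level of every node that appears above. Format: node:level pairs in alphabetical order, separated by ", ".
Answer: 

Op 1: add_edge(C, A). Edges now: 1
Op 2: add_edge(E, B). Edges now: 2
Op 3: add_edge(E, D). Edges now: 3
Compute levels (Kahn BFS):
  sources (in-degree 0): C, E
  process C: level=0
    C->A: in-degree(A)=0, level(A)=1, enqueue
  process E: level=0
    E->B: in-degree(B)=0, level(B)=1, enqueue
    E->D: in-degree(D)=0, level(D)=1, enqueue
  process A: level=1
  process B: level=1
  process D: level=1
All levels: A:1, B:1, C:0, D:1, E:0

Answer: A:1, B:1, C:0, D:1, E:0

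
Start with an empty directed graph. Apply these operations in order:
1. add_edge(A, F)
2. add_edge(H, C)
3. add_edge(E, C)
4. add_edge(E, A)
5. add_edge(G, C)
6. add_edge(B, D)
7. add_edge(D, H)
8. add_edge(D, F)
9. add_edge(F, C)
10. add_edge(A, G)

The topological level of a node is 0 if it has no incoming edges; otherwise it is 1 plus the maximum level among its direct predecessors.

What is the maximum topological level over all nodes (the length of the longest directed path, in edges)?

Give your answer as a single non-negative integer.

Answer: 3

Derivation:
Op 1: add_edge(A, F). Edges now: 1
Op 2: add_edge(H, C). Edges now: 2
Op 3: add_edge(E, C). Edges now: 3
Op 4: add_edge(E, A). Edges now: 4
Op 5: add_edge(G, C). Edges now: 5
Op 6: add_edge(B, D). Edges now: 6
Op 7: add_edge(D, H). Edges now: 7
Op 8: add_edge(D, F). Edges now: 8
Op 9: add_edge(F, C). Edges now: 9
Op 10: add_edge(A, G). Edges now: 10
Compute levels (Kahn BFS):
  sources (in-degree 0): B, E
  process B: level=0
    B->D: in-degree(D)=0, level(D)=1, enqueue
  process E: level=0
    E->A: in-degree(A)=0, level(A)=1, enqueue
    E->C: in-degree(C)=3, level(C)>=1
  process D: level=1
    D->F: in-degree(F)=1, level(F)>=2
    D->H: in-degree(H)=0, level(H)=2, enqueue
  process A: level=1
    A->F: in-degree(F)=0, level(F)=2, enqueue
    A->G: in-degree(G)=0, level(G)=2, enqueue
  process H: level=2
    H->C: in-degree(C)=2, level(C)>=3
  process F: level=2
    F->C: in-degree(C)=1, level(C)>=3
  process G: level=2
    G->C: in-degree(C)=0, level(C)=3, enqueue
  process C: level=3
All levels: A:1, B:0, C:3, D:1, E:0, F:2, G:2, H:2
max level = 3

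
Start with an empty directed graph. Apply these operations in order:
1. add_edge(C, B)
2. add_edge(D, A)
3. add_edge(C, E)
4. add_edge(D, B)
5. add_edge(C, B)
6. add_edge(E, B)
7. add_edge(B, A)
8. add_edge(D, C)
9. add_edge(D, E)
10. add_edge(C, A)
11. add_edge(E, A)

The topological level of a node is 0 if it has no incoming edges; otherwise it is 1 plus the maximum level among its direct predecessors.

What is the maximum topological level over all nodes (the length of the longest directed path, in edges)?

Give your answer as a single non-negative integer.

Op 1: add_edge(C, B). Edges now: 1
Op 2: add_edge(D, A). Edges now: 2
Op 3: add_edge(C, E). Edges now: 3
Op 4: add_edge(D, B). Edges now: 4
Op 5: add_edge(C, B) (duplicate, no change). Edges now: 4
Op 6: add_edge(E, B). Edges now: 5
Op 7: add_edge(B, A). Edges now: 6
Op 8: add_edge(D, C). Edges now: 7
Op 9: add_edge(D, E). Edges now: 8
Op 10: add_edge(C, A). Edges now: 9
Op 11: add_edge(E, A). Edges now: 10
Compute levels (Kahn BFS):
  sources (in-degree 0): D
  process D: level=0
    D->A: in-degree(A)=3, level(A)>=1
    D->B: in-degree(B)=2, level(B)>=1
    D->C: in-degree(C)=0, level(C)=1, enqueue
    D->E: in-degree(E)=1, level(E)>=1
  process C: level=1
    C->A: in-degree(A)=2, level(A)>=2
    C->B: in-degree(B)=1, level(B)>=2
    C->E: in-degree(E)=0, level(E)=2, enqueue
  process E: level=2
    E->A: in-degree(A)=1, level(A)>=3
    E->B: in-degree(B)=0, level(B)=3, enqueue
  process B: level=3
    B->A: in-degree(A)=0, level(A)=4, enqueue
  process A: level=4
All levels: A:4, B:3, C:1, D:0, E:2
max level = 4

Answer: 4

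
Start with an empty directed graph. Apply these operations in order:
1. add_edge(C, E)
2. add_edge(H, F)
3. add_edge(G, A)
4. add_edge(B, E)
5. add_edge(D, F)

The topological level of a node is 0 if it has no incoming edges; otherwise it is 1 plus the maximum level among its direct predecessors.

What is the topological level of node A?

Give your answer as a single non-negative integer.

Op 1: add_edge(C, E). Edges now: 1
Op 2: add_edge(H, F). Edges now: 2
Op 3: add_edge(G, A). Edges now: 3
Op 4: add_edge(B, E). Edges now: 4
Op 5: add_edge(D, F). Edges now: 5
Compute levels (Kahn BFS):
  sources (in-degree 0): B, C, D, G, H
  process B: level=0
    B->E: in-degree(E)=1, level(E)>=1
  process C: level=0
    C->E: in-degree(E)=0, level(E)=1, enqueue
  process D: level=0
    D->F: in-degree(F)=1, level(F)>=1
  process G: level=0
    G->A: in-degree(A)=0, level(A)=1, enqueue
  process H: level=0
    H->F: in-degree(F)=0, level(F)=1, enqueue
  process E: level=1
  process A: level=1
  process F: level=1
All levels: A:1, B:0, C:0, D:0, E:1, F:1, G:0, H:0
level(A) = 1

Answer: 1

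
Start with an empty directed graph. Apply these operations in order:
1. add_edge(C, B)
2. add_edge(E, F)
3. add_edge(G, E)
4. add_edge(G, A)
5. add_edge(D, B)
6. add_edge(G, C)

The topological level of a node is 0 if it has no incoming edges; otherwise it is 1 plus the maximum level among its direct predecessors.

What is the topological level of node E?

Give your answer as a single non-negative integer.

Answer: 1

Derivation:
Op 1: add_edge(C, B). Edges now: 1
Op 2: add_edge(E, F). Edges now: 2
Op 3: add_edge(G, E). Edges now: 3
Op 4: add_edge(G, A). Edges now: 4
Op 5: add_edge(D, B). Edges now: 5
Op 6: add_edge(G, C). Edges now: 6
Compute levels (Kahn BFS):
  sources (in-degree 0): D, G
  process D: level=0
    D->B: in-degree(B)=1, level(B)>=1
  process G: level=0
    G->A: in-degree(A)=0, level(A)=1, enqueue
    G->C: in-degree(C)=0, level(C)=1, enqueue
    G->E: in-degree(E)=0, level(E)=1, enqueue
  process A: level=1
  process C: level=1
    C->B: in-degree(B)=0, level(B)=2, enqueue
  process E: level=1
    E->F: in-degree(F)=0, level(F)=2, enqueue
  process B: level=2
  process F: level=2
All levels: A:1, B:2, C:1, D:0, E:1, F:2, G:0
level(E) = 1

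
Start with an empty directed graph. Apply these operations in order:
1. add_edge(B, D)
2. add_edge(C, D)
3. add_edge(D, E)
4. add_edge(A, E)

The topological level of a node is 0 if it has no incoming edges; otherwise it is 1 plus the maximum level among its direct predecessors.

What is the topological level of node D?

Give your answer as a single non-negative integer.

Answer: 1

Derivation:
Op 1: add_edge(B, D). Edges now: 1
Op 2: add_edge(C, D). Edges now: 2
Op 3: add_edge(D, E). Edges now: 3
Op 4: add_edge(A, E). Edges now: 4
Compute levels (Kahn BFS):
  sources (in-degree 0): A, B, C
  process A: level=0
    A->E: in-degree(E)=1, level(E)>=1
  process B: level=0
    B->D: in-degree(D)=1, level(D)>=1
  process C: level=0
    C->D: in-degree(D)=0, level(D)=1, enqueue
  process D: level=1
    D->E: in-degree(E)=0, level(E)=2, enqueue
  process E: level=2
All levels: A:0, B:0, C:0, D:1, E:2
level(D) = 1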